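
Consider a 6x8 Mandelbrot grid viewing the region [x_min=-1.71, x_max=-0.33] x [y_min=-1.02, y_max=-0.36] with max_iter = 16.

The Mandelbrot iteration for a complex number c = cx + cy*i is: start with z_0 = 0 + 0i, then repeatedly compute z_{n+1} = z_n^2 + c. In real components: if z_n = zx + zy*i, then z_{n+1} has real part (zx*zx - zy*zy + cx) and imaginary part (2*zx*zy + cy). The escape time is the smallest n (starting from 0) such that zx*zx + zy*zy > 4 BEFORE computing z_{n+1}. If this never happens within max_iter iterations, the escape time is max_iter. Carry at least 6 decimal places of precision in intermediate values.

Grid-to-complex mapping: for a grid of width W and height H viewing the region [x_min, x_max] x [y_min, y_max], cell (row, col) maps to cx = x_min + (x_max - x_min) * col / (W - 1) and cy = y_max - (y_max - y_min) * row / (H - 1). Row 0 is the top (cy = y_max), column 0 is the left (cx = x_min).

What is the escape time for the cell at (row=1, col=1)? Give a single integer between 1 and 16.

Answer: 4

Derivation:
z_0 = 0 + 0i, c = -1.4340 + -0.4543i
Iter 1: z = -1.4340 + -0.4543i, |z|^2 = 2.2627
Iter 2: z = 0.4160 + 0.8486i, |z|^2 = 0.8932
Iter 3: z = -1.9811 + 0.2517i, |z|^2 = 3.9881
Iter 4: z = 2.4274 + -1.4517i, |z|^2 = 7.9994
Escaped at iteration 4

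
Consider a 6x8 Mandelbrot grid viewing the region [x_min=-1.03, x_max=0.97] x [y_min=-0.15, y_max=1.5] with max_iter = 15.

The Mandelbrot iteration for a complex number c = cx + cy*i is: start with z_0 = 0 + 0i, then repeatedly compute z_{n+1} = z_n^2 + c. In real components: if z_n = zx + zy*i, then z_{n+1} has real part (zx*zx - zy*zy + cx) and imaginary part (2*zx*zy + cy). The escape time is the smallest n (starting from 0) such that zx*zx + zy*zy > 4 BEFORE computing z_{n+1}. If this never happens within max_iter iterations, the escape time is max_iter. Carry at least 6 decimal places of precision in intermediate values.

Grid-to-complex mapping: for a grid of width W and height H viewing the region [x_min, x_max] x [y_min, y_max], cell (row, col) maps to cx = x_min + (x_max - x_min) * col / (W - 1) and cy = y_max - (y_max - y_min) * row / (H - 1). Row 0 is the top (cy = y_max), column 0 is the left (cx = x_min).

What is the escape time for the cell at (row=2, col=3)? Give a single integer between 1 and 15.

z_0 = 0 + 0i, c = 0.1700 + 1.0286i
Iter 1: z = 0.1700 + 1.0286i, |z|^2 = 1.0869
Iter 2: z = -0.8591 + 1.3783i, |z|^2 = 2.6377
Iter 3: z = -0.9917 + -1.3395i, |z|^2 = 2.7777
Iter 4: z = -0.6408 + 3.6853i, |z|^2 = 13.9919
Escaped at iteration 4

Answer: 4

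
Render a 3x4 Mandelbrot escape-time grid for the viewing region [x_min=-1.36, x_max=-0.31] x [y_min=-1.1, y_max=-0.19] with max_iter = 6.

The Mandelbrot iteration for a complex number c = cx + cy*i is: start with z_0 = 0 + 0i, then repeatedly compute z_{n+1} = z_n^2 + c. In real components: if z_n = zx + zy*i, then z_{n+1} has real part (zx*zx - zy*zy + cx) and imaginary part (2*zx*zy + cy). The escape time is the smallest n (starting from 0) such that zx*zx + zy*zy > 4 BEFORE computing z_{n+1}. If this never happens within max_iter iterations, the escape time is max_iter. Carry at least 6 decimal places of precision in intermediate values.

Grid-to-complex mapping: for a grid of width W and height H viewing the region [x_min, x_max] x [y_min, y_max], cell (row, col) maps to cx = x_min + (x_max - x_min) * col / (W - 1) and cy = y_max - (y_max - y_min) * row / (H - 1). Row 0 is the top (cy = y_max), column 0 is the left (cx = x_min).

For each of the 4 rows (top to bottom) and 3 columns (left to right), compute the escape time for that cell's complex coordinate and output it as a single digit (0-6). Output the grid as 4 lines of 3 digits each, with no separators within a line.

(row=0, col=0): c = -1.3600 + -0.1900i → escape time 6
(row=0, col=1): c = -0.8350 + -0.1900i → escape time 6
(row=0, col=2): c = -0.3100 + -0.1900i → escape time 6
(row=1, col=0): c = -1.3600 + -0.4933i → escape time 3
(row=1, col=1): c = -0.8350 + -0.4933i → escape time 6
(row=1, col=2): c = -0.3100 + -0.4933i → escape time 6
(row=2, col=0): c = -1.3600 + -0.7967i → escape time 3
(row=2, col=1): c = -0.8350 + -0.7967i → escape time 4
(row=2, col=2): c = -0.3100 + -0.7967i → escape time 6
(row=3, col=0): c = -1.3600 + -1.1000i → escape time 2
(row=3, col=1): c = -0.8350 + -1.1000i → escape time 3
(row=3, col=2): c = -0.3100 + -1.1000i → escape time 4

Answer: 666
366
346
234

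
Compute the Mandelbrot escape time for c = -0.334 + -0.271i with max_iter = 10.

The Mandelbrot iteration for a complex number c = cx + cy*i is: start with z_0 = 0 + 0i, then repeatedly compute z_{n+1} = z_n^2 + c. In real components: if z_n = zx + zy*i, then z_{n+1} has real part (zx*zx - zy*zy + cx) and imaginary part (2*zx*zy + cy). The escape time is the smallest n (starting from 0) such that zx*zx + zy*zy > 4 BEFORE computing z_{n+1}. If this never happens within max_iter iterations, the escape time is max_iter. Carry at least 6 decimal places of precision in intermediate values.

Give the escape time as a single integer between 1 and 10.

z_0 = 0 + 0i, c = -0.3340 + -0.2710i
Iter 1: z = -0.3340 + -0.2710i, |z|^2 = 0.1850
Iter 2: z = -0.2959 + -0.0900i, |z|^2 = 0.0956
Iter 3: z = -0.2545 + -0.2178i, |z|^2 = 0.1122
Iter 4: z = -0.3166 + -0.1601i, |z|^2 = 0.1259
Iter 5: z = -0.2594 + -0.1696i, |z|^2 = 0.0960
Iter 6: z = -0.2955 + -0.1830i, |z|^2 = 0.1208
Iter 7: z = -0.2802 + -0.1628i, |z|^2 = 0.1050
Iter 8: z = -0.2820 + -0.1797i, |z|^2 = 0.1118
Iter 9: z = -0.2868 + -0.1696i, |z|^2 = 0.1110

Answer: 10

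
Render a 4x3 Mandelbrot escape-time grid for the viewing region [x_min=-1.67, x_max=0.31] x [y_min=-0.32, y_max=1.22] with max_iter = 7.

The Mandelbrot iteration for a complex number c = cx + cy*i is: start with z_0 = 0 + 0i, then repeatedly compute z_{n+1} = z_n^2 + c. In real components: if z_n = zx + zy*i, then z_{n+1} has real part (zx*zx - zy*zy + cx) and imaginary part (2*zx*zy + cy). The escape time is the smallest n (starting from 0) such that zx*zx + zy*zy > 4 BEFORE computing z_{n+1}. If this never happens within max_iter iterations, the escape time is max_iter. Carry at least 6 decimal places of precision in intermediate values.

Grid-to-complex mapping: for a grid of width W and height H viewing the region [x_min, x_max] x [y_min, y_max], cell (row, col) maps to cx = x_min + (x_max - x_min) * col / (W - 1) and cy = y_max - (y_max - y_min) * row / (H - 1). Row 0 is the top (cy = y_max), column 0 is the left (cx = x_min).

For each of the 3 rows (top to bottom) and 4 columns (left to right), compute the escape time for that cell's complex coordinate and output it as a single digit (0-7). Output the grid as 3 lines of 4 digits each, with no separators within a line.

Answer: 1332
3577
4777

Derivation:
(row=0, col=0): c = -1.6700 + 1.2200i → escape time 1
(row=0, col=1): c = -1.0100 + 1.2200i → escape time 3
(row=0, col=2): c = -0.3500 + 1.2200i → escape time 3
(row=0, col=3): c = 0.3100 + 1.2200i → escape time 2
(row=1, col=0): c = -1.6700 + 0.4500i → escape time 3
(row=1, col=1): c = -1.0100 + 0.4500i → escape time 5
(row=1, col=2): c = -0.3500 + 0.4500i → escape time 7
(row=1, col=3): c = 0.3100 + 0.4500i → escape time 7
(row=2, col=0): c = -1.6700 + -0.3200i → escape time 4
(row=2, col=1): c = -1.0100 + -0.3200i → escape time 7
(row=2, col=2): c = -0.3500 + -0.3200i → escape time 7
(row=2, col=3): c = 0.3100 + -0.3200i → escape time 7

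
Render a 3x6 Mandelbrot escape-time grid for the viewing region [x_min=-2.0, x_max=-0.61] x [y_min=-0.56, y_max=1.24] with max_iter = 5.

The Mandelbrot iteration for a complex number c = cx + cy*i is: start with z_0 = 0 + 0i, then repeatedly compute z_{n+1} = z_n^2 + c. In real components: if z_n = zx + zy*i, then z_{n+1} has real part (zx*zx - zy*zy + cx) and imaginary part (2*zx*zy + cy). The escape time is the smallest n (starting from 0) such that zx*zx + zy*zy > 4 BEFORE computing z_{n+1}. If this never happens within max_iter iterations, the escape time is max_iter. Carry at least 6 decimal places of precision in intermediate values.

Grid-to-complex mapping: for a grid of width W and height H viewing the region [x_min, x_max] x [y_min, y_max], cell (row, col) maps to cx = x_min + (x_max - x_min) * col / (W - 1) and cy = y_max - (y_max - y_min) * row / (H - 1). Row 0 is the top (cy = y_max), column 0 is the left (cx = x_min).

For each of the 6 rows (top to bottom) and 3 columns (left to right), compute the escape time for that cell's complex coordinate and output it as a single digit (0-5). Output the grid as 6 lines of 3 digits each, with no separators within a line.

Answer: 123
134
135
155
155
135

Derivation:
(row=0, col=0): c = -2.0000 + 1.2400i → escape time 1
(row=0, col=1): c = -1.3050 + 1.2400i → escape time 2
(row=0, col=2): c = -0.6100 + 1.2400i → escape time 3
(row=1, col=0): c = -2.0000 + 0.8800i → escape time 1
(row=1, col=1): c = -1.3050 + 0.8800i → escape time 3
(row=1, col=2): c = -0.6100 + 0.8800i → escape time 4
(row=2, col=0): c = -2.0000 + 0.5200i → escape time 1
(row=2, col=1): c = -1.3050 + 0.5200i → escape time 3
(row=2, col=2): c = -0.6100 + 0.5200i → escape time 5
(row=3, col=0): c = -2.0000 + 0.1600i → escape time 1
(row=3, col=1): c = -1.3050 + 0.1600i → escape time 5
(row=3, col=2): c = -0.6100 + 0.1600i → escape time 5
(row=4, col=0): c = -2.0000 + -0.2000i → escape time 1
(row=4, col=1): c = -1.3050 + -0.2000i → escape time 5
(row=4, col=2): c = -0.6100 + -0.2000i → escape time 5
(row=5, col=0): c = -2.0000 + -0.5600i → escape time 1
(row=5, col=1): c = -1.3050 + -0.5600i → escape time 3
(row=5, col=2): c = -0.6100 + -0.5600i → escape time 5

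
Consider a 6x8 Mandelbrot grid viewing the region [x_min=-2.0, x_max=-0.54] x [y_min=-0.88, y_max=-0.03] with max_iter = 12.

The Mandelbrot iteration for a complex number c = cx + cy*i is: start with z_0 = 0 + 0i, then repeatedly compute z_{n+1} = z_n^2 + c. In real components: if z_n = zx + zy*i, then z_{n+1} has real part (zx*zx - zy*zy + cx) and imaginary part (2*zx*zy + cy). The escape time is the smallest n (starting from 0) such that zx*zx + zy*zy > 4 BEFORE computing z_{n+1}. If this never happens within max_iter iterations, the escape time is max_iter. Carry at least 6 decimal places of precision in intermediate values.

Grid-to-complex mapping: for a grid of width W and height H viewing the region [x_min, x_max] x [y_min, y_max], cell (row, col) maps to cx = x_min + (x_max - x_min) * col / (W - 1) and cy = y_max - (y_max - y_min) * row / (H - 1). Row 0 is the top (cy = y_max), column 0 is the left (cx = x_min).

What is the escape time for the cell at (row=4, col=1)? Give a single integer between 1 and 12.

Answer: 3

Derivation:
z_0 = 0 + 0i, c = -1.7080 + -0.5157i
Iter 1: z = -1.7080 + -0.5157i, |z|^2 = 3.1832
Iter 2: z = 0.9433 + 1.2460i, |z|^2 = 2.4423
Iter 3: z = -2.3706 + 1.8349i, |z|^2 = 8.9868
Escaped at iteration 3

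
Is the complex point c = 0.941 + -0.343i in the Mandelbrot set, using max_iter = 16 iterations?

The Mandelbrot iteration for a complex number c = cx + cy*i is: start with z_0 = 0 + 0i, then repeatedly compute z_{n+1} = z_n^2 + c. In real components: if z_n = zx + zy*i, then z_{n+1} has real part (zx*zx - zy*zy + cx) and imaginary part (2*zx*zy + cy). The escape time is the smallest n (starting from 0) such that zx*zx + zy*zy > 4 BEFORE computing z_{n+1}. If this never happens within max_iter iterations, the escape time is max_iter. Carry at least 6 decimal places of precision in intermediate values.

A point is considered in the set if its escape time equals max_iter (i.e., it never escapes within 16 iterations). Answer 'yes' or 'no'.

z_0 = 0 + 0i, c = 0.9410 + -0.3430i
Iter 1: z = 0.9410 + -0.3430i, |z|^2 = 1.0031
Iter 2: z = 1.7088 + -0.9885i, |z|^2 = 3.8973
Iter 3: z = 2.8839 + -3.7214i, |z|^2 = 22.1662
Escaped at iteration 3

Answer: no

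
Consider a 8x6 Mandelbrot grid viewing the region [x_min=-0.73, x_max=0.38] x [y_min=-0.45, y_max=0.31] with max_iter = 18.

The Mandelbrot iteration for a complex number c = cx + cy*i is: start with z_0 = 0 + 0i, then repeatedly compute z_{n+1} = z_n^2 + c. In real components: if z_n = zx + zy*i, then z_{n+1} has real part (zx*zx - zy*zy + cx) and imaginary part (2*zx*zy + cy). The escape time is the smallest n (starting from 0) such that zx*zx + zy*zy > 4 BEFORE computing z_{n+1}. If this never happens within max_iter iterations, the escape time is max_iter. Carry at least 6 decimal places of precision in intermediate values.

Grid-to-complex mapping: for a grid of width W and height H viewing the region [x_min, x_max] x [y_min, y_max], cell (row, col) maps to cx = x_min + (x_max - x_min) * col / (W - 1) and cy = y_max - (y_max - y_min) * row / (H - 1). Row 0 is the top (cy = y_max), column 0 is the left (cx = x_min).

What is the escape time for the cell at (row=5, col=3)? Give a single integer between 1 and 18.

z_0 = 0 + 0i, c = -0.2543 + -0.4500i
Iter 1: z = -0.2543 + -0.4500i, |z|^2 = 0.2672
Iter 2: z = -0.3921 + -0.2211i, |z|^2 = 0.2027
Iter 3: z = -0.1494 + -0.2766i, |z|^2 = 0.0988
Iter 4: z = -0.3084 + -0.3673i, |z|^2 = 0.2301
Iter 5: z = -0.2941 + -0.2234i, |z|^2 = 0.1364
Iter 6: z = -0.2177 + -0.3186i, |z|^2 = 0.1489
Iter 7: z = -0.3084 + -0.3113i, |z|^2 = 0.1920
Iter 8: z = -0.2561 + -0.2580i, |z|^2 = 0.1321
Iter 9: z = -0.2553 + -0.3179i, |z|^2 = 0.1662
Iter 10: z = -0.2902 + -0.2877i, |z|^2 = 0.1670
Iter 11: z = -0.2529 + -0.2830i, |z|^2 = 0.1441
Iter 12: z = -0.2705 + -0.3069i, |z|^2 = 0.1673
Iter 13: z = -0.2753 + -0.2840i, |z|^2 = 0.1565
Iter 14: z = -0.2592 + -0.2936i, |z|^2 = 0.1534
Iter 15: z = -0.2733 + -0.2978i, |z|^2 = 0.1634
Iter 16: z = -0.2683 + -0.2872i, |z|^2 = 0.1544
Iter 17: z = -0.2648 + -0.2959i, |z|^2 = 0.1577

Answer: 18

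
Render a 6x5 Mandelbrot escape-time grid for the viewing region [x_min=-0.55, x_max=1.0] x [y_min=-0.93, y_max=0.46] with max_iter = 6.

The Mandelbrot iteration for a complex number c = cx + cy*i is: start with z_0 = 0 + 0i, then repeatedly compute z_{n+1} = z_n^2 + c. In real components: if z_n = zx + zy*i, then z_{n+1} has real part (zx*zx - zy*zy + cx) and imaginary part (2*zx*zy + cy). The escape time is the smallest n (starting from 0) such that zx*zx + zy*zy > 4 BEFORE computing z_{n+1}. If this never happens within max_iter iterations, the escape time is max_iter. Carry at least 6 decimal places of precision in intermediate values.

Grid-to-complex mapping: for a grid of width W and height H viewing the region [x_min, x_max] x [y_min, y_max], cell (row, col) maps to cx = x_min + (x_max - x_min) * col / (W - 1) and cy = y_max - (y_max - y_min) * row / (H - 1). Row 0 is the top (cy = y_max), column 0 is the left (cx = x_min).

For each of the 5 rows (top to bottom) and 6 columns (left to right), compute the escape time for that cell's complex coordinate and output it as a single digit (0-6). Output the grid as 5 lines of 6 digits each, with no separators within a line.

Answer: 666632
666632
666632
666632
465322

Derivation:
(row=0, col=0): c = -0.5500 + 0.4600i → escape time 6
(row=0, col=1): c = -0.2400 + 0.4600i → escape time 6
(row=0, col=2): c = 0.0700 + 0.4600i → escape time 6
(row=0, col=3): c = 0.3800 + 0.4600i → escape time 6
(row=0, col=4): c = 0.6900 + 0.4600i → escape time 3
(row=0, col=5): c = 1.0000 + 0.4600i → escape time 2
(row=1, col=0): c = -0.5500 + 0.1125i → escape time 6
(row=1, col=1): c = -0.2400 + 0.1125i → escape time 6
(row=1, col=2): c = 0.0700 + 0.1125i → escape time 6
(row=1, col=3): c = 0.3800 + 0.1125i → escape time 6
(row=1, col=4): c = 0.6900 + 0.1125i → escape time 3
(row=1, col=5): c = 1.0000 + 0.1125i → escape time 2
(row=2, col=0): c = -0.5500 + -0.2350i → escape time 6
(row=2, col=1): c = -0.2400 + -0.2350i → escape time 6
(row=2, col=2): c = 0.0700 + -0.2350i → escape time 6
(row=2, col=3): c = 0.3800 + -0.2350i → escape time 6
(row=2, col=4): c = 0.6900 + -0.2350i → escape time 3
(row=2, col=5): c = 1.0000 + -0.2350i → escape time 2
(row=3, col=0): c = -0.5500 + -0.5825i → escape time 6
(row=3, col=1): c = -0.2400 + -0.5825i → escape time 6
(row=3, col=2): c = 0.0700 + -0.5825i → escape time 6
(row=3, col=3): c = 0.3800 + -0.5825i → escape time 6
(row=3, col=4): c = 0.6900 + -0.5825i → escape time 3
(row=3, col=5): c = 1.0000 + -0.5825i → escape time 2
(row=4, col=0): c = -0.5500 + -0.9300i → escape time 4
(row=4, col=1): c = -0.2400 + -0.9300i → escape time 6
(row=4, col=2): c = 0.0700 + -0.9300i → escape time 5
(row=4, col=3): c = 0.3800 + -0.9300i → escape time 3
(row=4, col=4): c = 0.6900 + -0.9300i → escape time 2
(row=4, col=5): c = 1.0000 + -0.9300i → escape time 2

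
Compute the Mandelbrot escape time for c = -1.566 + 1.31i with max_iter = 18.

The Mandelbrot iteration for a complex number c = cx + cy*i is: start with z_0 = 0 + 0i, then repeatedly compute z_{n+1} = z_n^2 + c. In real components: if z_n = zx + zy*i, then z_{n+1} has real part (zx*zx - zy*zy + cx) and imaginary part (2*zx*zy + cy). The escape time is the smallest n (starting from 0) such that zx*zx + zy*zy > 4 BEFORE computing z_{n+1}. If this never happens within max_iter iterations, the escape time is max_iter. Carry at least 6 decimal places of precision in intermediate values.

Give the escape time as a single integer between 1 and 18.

Answer: 1

Derivation:
z_0 = 0 + 0i, c = -1.5660 + 1.3100i
Iter 1: z = -1.5660 + 1.3100i, |z|^2 = 4.1685
Escaped at iteration 1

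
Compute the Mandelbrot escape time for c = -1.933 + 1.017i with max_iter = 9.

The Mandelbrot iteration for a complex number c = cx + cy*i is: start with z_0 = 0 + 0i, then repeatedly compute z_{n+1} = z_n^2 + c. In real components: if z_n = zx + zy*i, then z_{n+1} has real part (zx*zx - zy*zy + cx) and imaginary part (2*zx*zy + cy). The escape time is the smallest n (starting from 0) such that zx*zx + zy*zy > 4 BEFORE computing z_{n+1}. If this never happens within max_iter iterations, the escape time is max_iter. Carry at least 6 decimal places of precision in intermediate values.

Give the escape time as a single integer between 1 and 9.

z_0 = 0 + 0i, c = -1.9330 + 1.0170i
Iter 1: z = -1.9330 + 1.0170i, |z|^2 = 4.7708
Escaped at iteration 1

Answer: 1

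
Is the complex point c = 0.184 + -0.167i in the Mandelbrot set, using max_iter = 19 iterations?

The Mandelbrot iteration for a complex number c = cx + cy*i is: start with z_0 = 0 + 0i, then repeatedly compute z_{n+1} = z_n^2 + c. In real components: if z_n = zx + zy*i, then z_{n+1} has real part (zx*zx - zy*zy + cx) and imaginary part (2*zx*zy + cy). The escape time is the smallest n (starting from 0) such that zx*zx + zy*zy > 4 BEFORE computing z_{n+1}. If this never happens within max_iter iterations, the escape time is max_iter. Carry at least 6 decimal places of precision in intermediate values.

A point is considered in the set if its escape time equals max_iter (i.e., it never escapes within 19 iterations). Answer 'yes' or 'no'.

z_0 = 0 + 0i, c = 0.1840 + -0.1670i
Iter 1: z = 0.1840 + -0.1670i, |z|^2 = 0.0617
Iter 2: z = 0.1900 + -0.2285i, |z|^2 = 0.0883
Iter 3: z = 0.1679 + -0.2538i, |z|^2 = 0.0926
Iter 4: z = 0.1478 + -0.2522i, |z|^2 = 0.0855
Iter 5: z = 0.1422 + -0.2415i, |z|^2 = 0.0786
Iter 6: z = 0.1459 + -0.2357i, |z|^2 = 0.0768
Iter 7: z = 0.1497 + -0.2358i, |z|^2 = 0.0780
Iter 8: z = 0.1508 + -0.2376i, |z|^2 = 0.0792
Iter 9: z = 0.1503 + -0.2387i, |z|^2 = 0.0796
Iter 10: z = 0.1496 + -0.2387i, |z|^2 = 0.0794
Iter 11: z = 0.1494 + -0.2384i, |z|^2 = 0.0792
Iter 12: z = 0.1495 + -0.2382i, |z|^2 = 0.0791
Iter 13: z = 0.1496 + -0.2382i, |z|^2 = 0.0791
Iter 14: z = 0.1496 + -0.2383i, |z|^2 = 0.0792
Iter 15: z = 0.1496 + -0.2383i, |z|^2 = 0.0792
Iter 16: z = 0.1496 + -0.2383i, |z|^2 = 0.0792
Iter 17: z = 0.1496 + -0.2383i, |z|^2 = 0.0792
Iter 18: z = 0.1496 + -0.2383i, |z|^2 = 0.0792
Did not escape in 19 iterations → in set

Answer: yes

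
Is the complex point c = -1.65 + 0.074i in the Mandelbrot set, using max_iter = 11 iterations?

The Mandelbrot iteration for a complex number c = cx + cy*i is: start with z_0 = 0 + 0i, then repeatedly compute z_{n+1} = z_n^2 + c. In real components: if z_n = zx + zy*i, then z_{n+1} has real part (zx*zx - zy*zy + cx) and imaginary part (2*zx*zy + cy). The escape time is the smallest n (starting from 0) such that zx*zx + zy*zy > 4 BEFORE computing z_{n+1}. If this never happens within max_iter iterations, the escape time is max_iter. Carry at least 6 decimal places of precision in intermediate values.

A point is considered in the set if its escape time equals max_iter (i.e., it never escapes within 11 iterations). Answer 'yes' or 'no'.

Answer: no

Derivation:
z_0 = 0 + 0i, c = -1.6500 + 0.0740i
Iter 1: z = -1.6500 + 0.0740i, |z|^2 = 2.7280
Iter 2: z = 1.0670 + -0.1702i, |z|^2 = 1.1675
Iter 3: z = -0.5404 + -0.2892i, |z|^2 = 0.3757
Iter 4: z = -1.4416 + 0.3866i, |z|^2 = 2.2276
Iter 5: z = 0.2787 + -1.0406i, |z|^2 = 1.1606
Iter 6: z = -2.6552 + -0.5061i, |z|^2 = 7.3064
Escaped at iteration 6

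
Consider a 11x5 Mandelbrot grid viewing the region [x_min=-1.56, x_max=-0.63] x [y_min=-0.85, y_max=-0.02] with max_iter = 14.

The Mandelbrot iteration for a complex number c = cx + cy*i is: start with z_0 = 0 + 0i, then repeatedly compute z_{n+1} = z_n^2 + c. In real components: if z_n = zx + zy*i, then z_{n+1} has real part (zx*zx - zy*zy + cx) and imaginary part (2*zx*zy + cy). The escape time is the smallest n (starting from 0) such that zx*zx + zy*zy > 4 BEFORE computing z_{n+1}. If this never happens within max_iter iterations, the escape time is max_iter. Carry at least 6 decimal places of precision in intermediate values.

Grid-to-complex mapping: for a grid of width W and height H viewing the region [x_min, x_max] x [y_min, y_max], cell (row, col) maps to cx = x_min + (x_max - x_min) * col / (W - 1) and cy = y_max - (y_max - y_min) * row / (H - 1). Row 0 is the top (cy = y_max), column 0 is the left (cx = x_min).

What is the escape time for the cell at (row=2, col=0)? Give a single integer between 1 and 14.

z_0 = 0 + 0i, c = -1.5600 + -0.4350i
Iter 1: z = -1.5600 + -0.4350i, |z|^2 = 2.6228
Iter 2: z = 0.6844 + 0.9222i, |z|^2 = 1.3188
Iter 3: z = -1.9421 + 0.8273i, |z|^2 = 4.4561
Escaped at iteration 3

Answer: 3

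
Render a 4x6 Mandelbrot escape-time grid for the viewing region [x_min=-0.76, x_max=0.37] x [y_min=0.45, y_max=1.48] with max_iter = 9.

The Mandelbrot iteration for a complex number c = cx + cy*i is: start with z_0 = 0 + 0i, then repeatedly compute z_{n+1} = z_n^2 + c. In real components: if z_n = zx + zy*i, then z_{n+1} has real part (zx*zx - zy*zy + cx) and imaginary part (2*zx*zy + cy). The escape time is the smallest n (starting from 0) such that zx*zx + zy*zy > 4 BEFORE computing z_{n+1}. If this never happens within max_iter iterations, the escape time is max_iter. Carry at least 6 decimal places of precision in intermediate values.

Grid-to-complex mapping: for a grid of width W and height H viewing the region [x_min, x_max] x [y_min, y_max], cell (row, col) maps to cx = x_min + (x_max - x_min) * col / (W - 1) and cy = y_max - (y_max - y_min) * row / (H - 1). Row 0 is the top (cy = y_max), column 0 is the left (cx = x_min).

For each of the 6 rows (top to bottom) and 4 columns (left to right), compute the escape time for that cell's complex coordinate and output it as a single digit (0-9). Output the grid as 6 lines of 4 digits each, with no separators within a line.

(row=0, col=0): c = -0.7600 + 1.4800i → escape time 2
(row=0, col=1): c = -0.3833 + 1.4800i → escape time 2
(row=0, col=2): c = -0.0067 + 1.4800i → escape time 2
(row=0, col=3): c = 0.3700 + 1.4800i → escape time 2
(row=1, col=0): c = -0.7600 + 1.2740i → escape time 3
(row=1, col=1): c = -0.3833 + 1.2740i → escape time 3
(row=1, col=2): c = -0.0067 + 1.2740i → escape time 2
(row=1, col=3): c = 0.3700 + 1.2740i → escape time 2
(row=2, col=0): c = -0.7600 + 1.0680i → escape time 3
(row=2, col=1): c = -0.3833 + 1.0680i → escape time 4
(row=2, col=2): c = -0.0067 + 1.0680i → escape time 5
(row=2, col=3): c = 0.3700 + 1.0680i → escape time 3
(row=3, col=0): c = -0.7600 + 0.8620i → escape time 4
(row=3, col=1): c = -0.3833 + 0.8620i → escape time 5
(row=3, col=2): c = -0.0067 + 0.8620i → escape time 9
(row=3, col=3): c = 0.3700 + 0.8620i → escape time 4
(row=4, col=0): c = -0.7600 + 0.6560i → escape time 5
(row=4, col=1): c = -0.3833 + 0.6560i → escape time 9
(row=4, col=2): c = -0.0067 + 0.6560i → escape time 9
(row=4, col=3): c = 0.3700 + 0.6560i → escape time 9
(row=5, col=0): c = -0.7600 + 0.4500i → escape time 7
(row=5, col=1): c = -0.3833 + 0.4500i → escape time 9
(row=5, col=2): c = -0.0067 + 0.4500i → escape time 9
(row=5, col=3): c = 0.3700 + 0.4500i → escape time 9

Answer: 2222
3322
3453
4594
5999
7999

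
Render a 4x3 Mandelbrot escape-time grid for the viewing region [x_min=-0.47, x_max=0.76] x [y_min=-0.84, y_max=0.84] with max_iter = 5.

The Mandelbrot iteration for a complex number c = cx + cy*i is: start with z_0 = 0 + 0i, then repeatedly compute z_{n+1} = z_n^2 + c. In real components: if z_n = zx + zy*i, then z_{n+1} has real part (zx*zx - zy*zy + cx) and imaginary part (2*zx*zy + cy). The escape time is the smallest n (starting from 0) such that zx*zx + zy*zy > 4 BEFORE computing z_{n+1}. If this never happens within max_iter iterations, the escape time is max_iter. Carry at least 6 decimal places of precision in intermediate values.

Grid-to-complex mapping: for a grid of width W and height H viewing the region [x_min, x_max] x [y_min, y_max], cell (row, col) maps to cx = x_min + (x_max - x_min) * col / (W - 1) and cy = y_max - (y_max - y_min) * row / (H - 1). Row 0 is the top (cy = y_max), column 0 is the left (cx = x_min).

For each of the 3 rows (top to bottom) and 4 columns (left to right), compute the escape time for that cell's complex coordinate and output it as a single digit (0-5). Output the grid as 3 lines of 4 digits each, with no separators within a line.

Answer: 5542
5553
5542

Derivation:
(row=0, col=0): c = -0.4700 + 0.8400i → escape time 5
(row=0, col=1): c = -0.0600 + 0.8400i → escape time 5
(row=0, col=2): c = 0.3500 + 0.8400i → escape time 4
(row=0, col=3): c = 0.7600 + 0.8400i → escape time 2
(row=1, col=0): c = -0.4700 + 0.0000i → escape time 5
(row=1, col=1): c = -0.0600 + 0.0000i → escape time 5
(row=1, col=2): c = 0.3500 + 0.0000i → escape time 5
(row=1, col=3): c = 0.7600 + 0.0000i → escape time 3
(row=2, col=0): c = -0.4700 + -0.8400i → escape time 5
(row=2, col=1): c = -0.0600 + -0.8400i → escape time 5
(row=2, col=2): c = 0.3500 + -0.8400i → escape time 4
(row=2, col=3): c = 0.7600 + -0.8400i → escape time 2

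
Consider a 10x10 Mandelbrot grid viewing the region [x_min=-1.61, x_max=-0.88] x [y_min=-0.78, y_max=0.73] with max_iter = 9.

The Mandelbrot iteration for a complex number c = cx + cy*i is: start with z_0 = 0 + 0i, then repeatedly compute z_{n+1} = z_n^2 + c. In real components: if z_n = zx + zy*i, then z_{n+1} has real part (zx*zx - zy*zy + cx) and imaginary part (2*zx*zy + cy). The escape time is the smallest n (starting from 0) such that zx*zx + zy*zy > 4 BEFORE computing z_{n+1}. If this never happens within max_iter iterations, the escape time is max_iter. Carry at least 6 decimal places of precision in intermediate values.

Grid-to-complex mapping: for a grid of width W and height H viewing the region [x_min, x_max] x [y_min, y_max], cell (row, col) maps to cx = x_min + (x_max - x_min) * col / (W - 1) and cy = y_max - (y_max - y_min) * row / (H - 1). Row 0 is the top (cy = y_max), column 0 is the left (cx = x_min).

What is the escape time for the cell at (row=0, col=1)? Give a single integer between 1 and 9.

Answer: 3

Derivation:
z_0 = 0 + 0i, c = -1.5289 + 0.7300i
Iter 1: z = -1.5289 + 0.7300i, |z|^2 = 2.8704
Iter 2: z = 0.2757 + -1.5022i, |z|^2 = 2.3326
Iter 3: z = -3.7094 + -0.0983i, |z|^2 = 13.7694
Escaped at iteration 3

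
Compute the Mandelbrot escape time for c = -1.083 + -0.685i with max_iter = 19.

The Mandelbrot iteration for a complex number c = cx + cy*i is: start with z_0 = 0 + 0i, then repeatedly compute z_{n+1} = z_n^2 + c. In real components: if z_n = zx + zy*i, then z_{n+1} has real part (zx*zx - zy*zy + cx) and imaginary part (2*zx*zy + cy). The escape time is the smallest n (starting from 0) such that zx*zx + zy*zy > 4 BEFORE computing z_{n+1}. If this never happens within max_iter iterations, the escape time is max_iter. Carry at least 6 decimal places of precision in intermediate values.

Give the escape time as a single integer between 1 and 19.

Answer: 3

Derivation:
z_0 = 0 + 0i, c = -1.0830 + -0.6850i
Iter 1: z = -1.0830 + -0.6850i, |z|^2 = 1.6421
Iter 2: z = -0.3793 + 0.7987i, |z|^2 = 0.7818
Iter 3: z = -1.5770 + -1.2910i, |z|^2 = 4.1536
Escaped at iteration 3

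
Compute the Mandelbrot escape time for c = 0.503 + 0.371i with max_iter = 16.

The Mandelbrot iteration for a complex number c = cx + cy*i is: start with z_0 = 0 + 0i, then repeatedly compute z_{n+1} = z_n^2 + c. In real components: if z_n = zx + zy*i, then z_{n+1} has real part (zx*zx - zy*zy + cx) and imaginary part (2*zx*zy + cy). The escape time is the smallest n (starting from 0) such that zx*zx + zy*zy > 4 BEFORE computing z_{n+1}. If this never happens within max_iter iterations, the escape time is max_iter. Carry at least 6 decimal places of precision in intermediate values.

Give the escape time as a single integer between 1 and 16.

Answer: 5

Derivation:
z_0 = 0 + 0i, c = 0.5030 + 0.3710i
Iter 1: z = 0.5030 + 0.3710i, |z|^2 = 0.3906
Iter 2: z = 0.6184 + 0.7442i, |z|^2 = 0.9363
Iter 3: z = 0.3315 + 1.2914i, |z|^2 = 1.7776
Iter 4: z = -1.0548 + 1.2272i, |z|^2 = 2.6188
Iter 5: z = 0.1096 + -2.2181i, |z|^2 = 4.9318
Escaped at iteration 5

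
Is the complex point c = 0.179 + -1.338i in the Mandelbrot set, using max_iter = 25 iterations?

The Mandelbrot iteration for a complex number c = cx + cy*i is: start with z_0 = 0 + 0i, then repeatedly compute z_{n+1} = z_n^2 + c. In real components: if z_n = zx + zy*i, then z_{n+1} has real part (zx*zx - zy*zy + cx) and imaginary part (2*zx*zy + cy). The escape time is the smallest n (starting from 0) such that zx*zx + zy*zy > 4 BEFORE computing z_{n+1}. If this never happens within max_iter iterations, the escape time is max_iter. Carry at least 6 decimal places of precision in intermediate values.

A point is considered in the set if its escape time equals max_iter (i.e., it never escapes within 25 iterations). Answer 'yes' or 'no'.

Answer: no

Derivation:
z_0 = 0 + 0i, c = 0.1790 + -1.3380i
Iter 1: z = 0.1790 + -1.3380i, |z|^2 = 1.8223
Iter 2: z = -1.5792 + -1.8170i, |z|^2 = 5.7954
Escaped at iteration 2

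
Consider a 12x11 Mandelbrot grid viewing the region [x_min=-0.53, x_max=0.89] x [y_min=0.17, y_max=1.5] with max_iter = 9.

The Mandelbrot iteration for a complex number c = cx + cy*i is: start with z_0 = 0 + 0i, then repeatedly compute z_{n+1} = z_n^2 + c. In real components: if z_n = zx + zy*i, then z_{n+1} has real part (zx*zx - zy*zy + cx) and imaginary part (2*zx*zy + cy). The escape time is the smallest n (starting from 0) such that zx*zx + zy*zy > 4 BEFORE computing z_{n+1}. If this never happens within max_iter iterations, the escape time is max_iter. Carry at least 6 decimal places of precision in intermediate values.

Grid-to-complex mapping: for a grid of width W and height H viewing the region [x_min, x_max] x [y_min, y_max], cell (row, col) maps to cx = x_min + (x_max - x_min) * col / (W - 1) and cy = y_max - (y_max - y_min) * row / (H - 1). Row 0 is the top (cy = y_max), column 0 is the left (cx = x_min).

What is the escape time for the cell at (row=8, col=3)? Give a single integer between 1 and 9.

z_0 = 0 + 0i, c = -0.1427 + 0.4360i
Iter 1: z = -0.1427 + 0.4360i, |z|^2 = 0.2105
Iter 2: z = -0.3125 + 0.3115i, |z|^2 = 0.1947
Iter 3: z = -0.1422 + 0.2413i, |z|^2 = 0.0784
Iter 4: z = -0.1808 + 0.3674i, |z|^2 = 0.1676
Iter 5: z = -0.2450 + 0.3032i, |z|^2 = 0.1520
Iter 6: z = -0.1746 + 0.2874i, |z|^2 = 0.1131
Iter 7: z = -0.1948 + 0.3356i, |z|^2 = 0.1506
Iter 8: z = -0.2174 + 0.3052i, |z|^2 = 0.1404

Answer: 9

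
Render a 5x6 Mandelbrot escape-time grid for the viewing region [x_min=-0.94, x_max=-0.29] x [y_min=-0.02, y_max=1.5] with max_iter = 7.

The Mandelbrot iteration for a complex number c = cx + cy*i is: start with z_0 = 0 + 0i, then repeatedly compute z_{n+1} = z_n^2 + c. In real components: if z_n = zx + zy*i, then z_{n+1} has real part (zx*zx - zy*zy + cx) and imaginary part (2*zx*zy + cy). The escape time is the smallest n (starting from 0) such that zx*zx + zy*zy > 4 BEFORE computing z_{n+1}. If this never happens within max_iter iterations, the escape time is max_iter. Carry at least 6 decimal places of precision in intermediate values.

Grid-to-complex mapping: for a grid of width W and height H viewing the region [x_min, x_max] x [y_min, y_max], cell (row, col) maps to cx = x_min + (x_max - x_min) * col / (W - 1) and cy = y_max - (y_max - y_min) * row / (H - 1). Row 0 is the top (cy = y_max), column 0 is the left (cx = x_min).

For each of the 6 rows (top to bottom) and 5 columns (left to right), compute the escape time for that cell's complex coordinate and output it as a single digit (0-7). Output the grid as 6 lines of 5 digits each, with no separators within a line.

Answer: 22222
33333
34457
55777
77777
77777

Derivation:
(row=0, col=0): c = -0.9400 + 1.5000i → escape time 2
(row=0, col=1): c = -0.7775 + 1.5000i → escape time 2
(row=0, col=2): c = -0.6150 + 1.5000i → escape time 2
(row=0, col=3): c = -0.4525 + 1.5000i → escape time 2
(row=0, col=4): c = -0.2900 + 1.5000i → escape time 2
(row=1, col=0): c = -0.9400 + 1.1960i → escape time 3
(row=1, col=1): c = -0.7775 + 1.1960i → escape time 3
(row=1, col=2): c = -0.6150 + 1.1960i → escape time 3
(row=1, col=3): c = -0.4525 + 1.1960i → escape time 3
(row=1, col=4): c = -0.2900 + 1.1960i → escape time 3
(row=2, col=0): c = -0.9400 + 0.8920i → escape time 3
(row=2, col=1): c = -0.7775 + 0.8920i → escape time 4
(row=2, col=2): c = -0.6150 + 0.8920i → escape time 4
(row=2, col=3): c = -0.4525 + 0.8920i → escape time 5
(row=2, col=4): c = -0.2900 + 0.8920i → escape time 7
(row=3, col=0): c = -0.9400 + 0.5880i → escape time 5
(row=3, col=1): c = -0.7775 + 0.5880i → escape time 5
(row=3, col=2): c = -0.6150 + 0.5880i → escape time 7
(row=3, col=3): c = -0.4525 + 0.5880i → escape time 7
(row=3, col=4): c = -0.2900 + 0.5880i → escape time 7
(row=4, col=0): c = -0.9400 + 0.2840i → escape time 7
(row=4, col=1): c = -0.7775 + 0.2840i → escape time 7
(row=4, col=2): c = -0.6150 + 0.2840i → escape time 7
(row=4, col=3): c = -0.4525 + 0.2840i → escape time 7
(row=4, col=4): c = -0.2900 + 0.2840i → escape time 7
(row=5, col=0): c = -0.9400 + -0.0200i → escape time 7
(row=5, col=1): c = -0.7775 + -0.0200i → escape time 7
(row=5, col=2): c = -0.6150 + -0.0200i → escape time 7
(row=5, col=3): c = -0.4525 + -0.0200i → escape time 7
(row=5, col=4): c = -0.2900 + -0.0200i → escape time 7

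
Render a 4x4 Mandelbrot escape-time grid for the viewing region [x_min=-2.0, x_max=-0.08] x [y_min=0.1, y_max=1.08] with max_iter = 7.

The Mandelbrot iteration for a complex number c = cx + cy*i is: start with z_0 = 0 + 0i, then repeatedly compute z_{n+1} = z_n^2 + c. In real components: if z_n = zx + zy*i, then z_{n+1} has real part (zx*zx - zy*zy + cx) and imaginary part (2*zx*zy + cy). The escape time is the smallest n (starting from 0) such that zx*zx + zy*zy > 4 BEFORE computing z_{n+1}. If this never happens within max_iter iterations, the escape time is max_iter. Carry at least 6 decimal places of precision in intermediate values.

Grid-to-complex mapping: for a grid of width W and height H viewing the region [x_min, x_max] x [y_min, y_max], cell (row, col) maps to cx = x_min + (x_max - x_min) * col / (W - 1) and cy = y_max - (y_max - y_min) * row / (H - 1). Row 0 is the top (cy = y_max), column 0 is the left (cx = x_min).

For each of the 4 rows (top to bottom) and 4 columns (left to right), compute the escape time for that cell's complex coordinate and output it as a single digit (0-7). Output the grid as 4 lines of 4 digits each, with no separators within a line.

Answer: 1335
1347
1577
1777

Derivation:
(row=0, col=0): c = -2.0000 + 1.0800i → escape time 1
(row=0, col=1): c = -1.3600 + 1.0800i → escape time 3
(row=0, col=2): c = -0.7200 + 1.0800i → escape time 3
(row=0, col=3): c = -0.0800 + 1.0800i → escape time 5
(row=1, col=0): c = -2.0000 + 0.7533i → escape time 1
(row=1, col=1): c = -1.3600 + 0.7533i → escape time 3
(row=1, col=2): c = -0.7200 + 0.7533i → escape time 4
(row=1, col=3): c = -0.0800 + 0.7533i → escape time 7
(row=2, col=0): c = -2.0000 + 0.4267i → escape time 1
(row=2, col=1): c = -1.3600 + 0.4267i → escape time 5
(row=2, col=2): c = -0.7200 + 0.4267i → escape time 7
(row=2, col=3): c = -0.0800 + 0.4267i → escape time 7
(row=3, col=0): c = -2.0000 + 0.1000i → escape time 1
(row=3, col=1): c = -1.3600 + 0.1000i → escape time 7
(row=3, col=2): c = -0.7200 + 0.1000i → escape time 7
(row=3, col=3): c = -0.0800 + 0.1000i → escape time 7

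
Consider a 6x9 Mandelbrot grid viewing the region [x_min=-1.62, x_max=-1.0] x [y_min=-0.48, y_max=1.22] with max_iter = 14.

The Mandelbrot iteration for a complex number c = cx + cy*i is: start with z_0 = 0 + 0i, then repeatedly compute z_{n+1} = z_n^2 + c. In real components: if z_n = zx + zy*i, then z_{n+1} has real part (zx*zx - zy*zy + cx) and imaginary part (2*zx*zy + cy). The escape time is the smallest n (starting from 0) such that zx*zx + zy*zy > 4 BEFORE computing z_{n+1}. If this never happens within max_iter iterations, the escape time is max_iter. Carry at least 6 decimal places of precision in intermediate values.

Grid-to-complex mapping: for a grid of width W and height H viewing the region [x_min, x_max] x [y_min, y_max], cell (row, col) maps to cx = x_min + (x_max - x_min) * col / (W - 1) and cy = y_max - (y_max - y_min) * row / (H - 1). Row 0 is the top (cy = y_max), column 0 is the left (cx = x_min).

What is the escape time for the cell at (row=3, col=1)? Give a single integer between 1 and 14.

Answer: 3

Derivation:
z_0 = 0 + 0i, c = -1.4960 + 0.5825i
Iter 1: z = -1.4960 + 0.5825i, |z|^2 = 2.5773
Iter 2: z = 0.4027 + -1.1603i, |z|^2 = 1.5086
Iter 3: z = -2.6802 + -0.3521i, |z|^2 = 7.3075
Escaped at iteration 3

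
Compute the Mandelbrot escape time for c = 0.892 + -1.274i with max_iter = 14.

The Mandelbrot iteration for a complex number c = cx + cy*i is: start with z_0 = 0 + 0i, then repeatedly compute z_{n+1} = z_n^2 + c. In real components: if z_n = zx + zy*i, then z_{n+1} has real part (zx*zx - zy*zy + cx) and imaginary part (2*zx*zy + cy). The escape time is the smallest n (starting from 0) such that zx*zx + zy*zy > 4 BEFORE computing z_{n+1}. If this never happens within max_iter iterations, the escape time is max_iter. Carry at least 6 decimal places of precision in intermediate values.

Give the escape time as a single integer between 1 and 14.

z_0 = 0 + 0i, c = 0.8920 + -1.2740i
Iter 1: z = 0.8920 + -1.2740i, |z|^2 = 2.4187
Iter 2: z = 0.0646 + -3.5468i, |z|^2 = 12.5841
Escaped at iteration 2

Answer: 2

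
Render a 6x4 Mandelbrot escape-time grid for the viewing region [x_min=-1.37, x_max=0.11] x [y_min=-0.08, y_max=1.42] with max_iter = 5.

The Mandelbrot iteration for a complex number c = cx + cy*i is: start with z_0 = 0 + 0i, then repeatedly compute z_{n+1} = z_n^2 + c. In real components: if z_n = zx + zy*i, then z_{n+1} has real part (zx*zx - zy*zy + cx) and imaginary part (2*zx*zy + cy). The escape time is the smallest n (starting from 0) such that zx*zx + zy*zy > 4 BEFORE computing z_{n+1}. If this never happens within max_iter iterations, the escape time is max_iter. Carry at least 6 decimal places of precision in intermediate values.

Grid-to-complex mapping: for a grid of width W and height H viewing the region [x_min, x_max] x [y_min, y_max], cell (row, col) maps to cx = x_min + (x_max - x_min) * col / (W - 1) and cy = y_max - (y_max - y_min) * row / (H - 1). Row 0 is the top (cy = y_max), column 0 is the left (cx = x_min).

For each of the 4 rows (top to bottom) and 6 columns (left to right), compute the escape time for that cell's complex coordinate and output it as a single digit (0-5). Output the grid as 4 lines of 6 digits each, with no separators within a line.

(row=0, col=0): c = -1.3700 + 1.4200i → escape time 2
(row=0, col=1): c = -1.0740 + 1.4200i → escape time 2
(row=0, col=2): c = -0.7780 + 1.4200i → escape time 2
(row=0, col=3): c = -0.4820 + 1.4200i → escape time 2
(row=0, col=4): c = -0.1860 + 1.4200i → escape time 2
(row=0, col=5): c = 0.1100 + 1.4200i → escape time 2
(row=1, col=0): c = -1.3700 + 0.9200i → escape time 3
(row=1, col=1): c = -1.0740 + 0.9200i → escape time 3
(row=1, col=2): c = -0.7780 + 0.9200i → escape time 4
(row=1, col=3): c = -0.4820 + 0.9200i → escape time 4
(row=1, col=4): c = -0.1860 + 0.9200i → escape time 5
(row=1, col=5): c = 0.1100 + 0.9200i → escape time 5
(row=2, col=0): c = -1.3700 + 0.4200i → escape time 5
(row=2, col=1): c = -1.0740 + 0.4200i → escape time 5
(row=2, col=2): c = -0.7780 + 0.4200i → escape time 5
(row=2, col=3): c = -0.4820 + 0.4200i → escape time 5
(row=2, col=4): c = -0.1860 + 0.4200i → escape time 5
(row=2, col=5): c = 0.1100 + 0.4200i → escape time 5
(row=3, col=0): c = -1.3700 + -0.0800i → escape time 5
(row=3, col=1): c = -1.0740 + -0.0800i → escape time 5
(row=3, col=2): c = -0.7780 + -0.0800i → escape time 5
(row=3, col=3): c = -0.4820 + -0.0800i → escape time 5
(row=3, col=4): c = -0.1860 + -0.0800i → escape time 5
(row=3, col=5): c = 0.1100 + -0.0800i → escape time 5

Answer: 222222
334455
555555
555555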